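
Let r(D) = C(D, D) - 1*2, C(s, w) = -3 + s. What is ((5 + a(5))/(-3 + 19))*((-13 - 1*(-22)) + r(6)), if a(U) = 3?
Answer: 5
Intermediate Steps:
r(D) = -5 + D (r(D) = (-3 + D) - 1*2 = (-3 + D) - 2 = -5 + D)
((5 + a(5))/(-3 + 19))*((-13 - 1*(-22)) + r(6)) = ((5 + 3)/(-3 + 19))*((-13 - 1*(-22)) + (-5 + 6)) = (8/16)*((-13 + 22) + 1) = (8*(1/16))*(9 + 1) = (1/2)*10 = 5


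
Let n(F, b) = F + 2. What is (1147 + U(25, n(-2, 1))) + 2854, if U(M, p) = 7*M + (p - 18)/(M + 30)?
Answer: 229662/55 ≈ 4175.7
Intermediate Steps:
n(F, b) = 2 + F
U(M, p) = 7*M + (-18 + p)/(30 + M)
(1147 + U(25, n(-2, 1))) + 2854 = (1147 + (-18 + (2 - 2) + 7*25² + 210*25)/(30 + 25)) + 2854 = (1147 + (-18 + 0 + 7*625 + 5250)/55) + 2854 = (1147 + (-18 + 0 + 4375 + 5250)/55) + 2854 = (1147 + (1/55)*9607) + 2854 = (1147 + 9607/55) + 2854 = 72692/55 + 2854 = 229662/55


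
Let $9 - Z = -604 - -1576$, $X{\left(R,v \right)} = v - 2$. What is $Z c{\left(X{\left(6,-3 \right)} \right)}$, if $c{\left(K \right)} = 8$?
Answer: $-7704$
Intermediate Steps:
$X{\left(R,v \right)} = -2 + v$
$Z = -963$ ($Z = 9 - \left(-604 - -1576\right) = 9 - \left(-604 + 1576\right) = 9 - 972 = -963$)
$Z c{\left(X{\left(6,-3 \right)} \right)} = \left(-963\right) 8 = -7704$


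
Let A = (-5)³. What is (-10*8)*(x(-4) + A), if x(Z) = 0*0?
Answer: 10000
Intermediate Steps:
x(Z) = 0
A = -125
(-10*8)*(x(-4) + A) = (-10*8)*(0 - 125) = -80*(-125) = 10000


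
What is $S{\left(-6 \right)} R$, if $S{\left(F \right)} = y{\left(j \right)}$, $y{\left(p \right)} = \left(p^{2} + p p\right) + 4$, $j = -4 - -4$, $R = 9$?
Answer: $36$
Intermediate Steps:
$j = 0$ ($j = -4 + 4 = 0$)
$y{\left(p \right)} = 4 + 2 p^{2}$ ($y{\left(p \right)} = \left(p^{2} + p^{2}\right) + 4 = 2 p^{2} + 4 = 4 + 2 p^{2}$)
$S{\left(F \right)} = 4$ ($S{\left(F \right)} = 4 + 2 \cdot 0^{2} = 4 + 2 \cdot 0 = 4 + 0 = 4$)
$S{\left(-6 \right)} R = 4 \cdot 9 = 36$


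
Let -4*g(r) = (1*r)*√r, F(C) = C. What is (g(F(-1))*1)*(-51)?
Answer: -51*I/4 ≈ -12.75*I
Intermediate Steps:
g(r) = -r^(3/2)/4 (g(r) = -1*r*√r/4 = -r*√r/4 = -r^(3/2)/4)
(g(F(-1))*1)*(-51) = (-(-1)*I/4*1)*(-51) = ((I/4)*1)*(-51) = (I/4)*(-51) = -51*I/4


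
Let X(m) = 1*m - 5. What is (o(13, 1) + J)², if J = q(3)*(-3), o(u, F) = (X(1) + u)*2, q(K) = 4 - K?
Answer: 225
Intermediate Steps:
X(m) = -5 + m (X(m) = m - 5 = -5 + m)
o(u, F) = -8 + 2*u (o(u, F) = ((-5 + 1) + u)*2 = (-4 + u)*2 = -8 + 2*u)
J = -3 (J = (4 - 1*3)*(-3) = (4 - 3)*(-3) = 1*(-3) = -3)
(o(13, 1) + J)² = ((-8 + 2*13) - 3)² = ((-8 + 26) - 3)² = (18 - 3)² = 15² = 225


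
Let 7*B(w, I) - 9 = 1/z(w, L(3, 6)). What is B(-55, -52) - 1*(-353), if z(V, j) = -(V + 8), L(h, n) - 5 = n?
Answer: 116561/329 ≈ 354.29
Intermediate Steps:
L(h, n) = 5 + n
z(V, j) = -8 - V (z(V, j) = -(8 + V) = -8 - V)
B(w, I) = 9/7 + 1/(7*(-8 - w))
B(-55, -52) - 1*(-353) = (71 + 9*(-55))/(7*(8 - 55)) - 1*(-353) = (⅐)*(71 - 495)/(-47) + 353 = (⅐)*(-1/47)*(-424) + 353 = 424/329 + 353 = 116561/329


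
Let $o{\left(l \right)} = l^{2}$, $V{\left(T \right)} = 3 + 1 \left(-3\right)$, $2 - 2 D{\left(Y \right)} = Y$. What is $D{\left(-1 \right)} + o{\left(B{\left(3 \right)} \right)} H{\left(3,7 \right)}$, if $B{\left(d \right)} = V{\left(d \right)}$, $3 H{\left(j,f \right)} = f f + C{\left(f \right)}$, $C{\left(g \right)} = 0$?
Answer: $\frac{3}{2} \approx 1.5$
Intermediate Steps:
$D{\left(Y \right)} = 1 - \frac{Y}{2}$
$V{\left(T \right)} = 0$ ($V{\left(T \right)} = 3 - 3 = 0$)
$H{\left(j,f \right)} = \frac{f^{2}}{3}$ ($H{\left(j,f \right)} = \frac{f f + 0}{3} = \frac{f^{2} + 0}{3} = \frac{f^{2}}{3}$)
$B{\left(d \right)} = 0$
$D{\left(-1 \right)} + o{\left(B{\left(3 \right)} \right)} H{\left(3,7 \right)} = \left(1 - - \frac{1}{2}\right) + 0^{2} \frac{7^{2}}{3} = \left(1 + \frac{1}{2}\right) + 0 \cdot \frac{1}{3} \cdot 49 = \frac{3}{2} + 0 \cdot \frac{49}{3} = \frac{3}{2} + 0 = \frac{3}{2}$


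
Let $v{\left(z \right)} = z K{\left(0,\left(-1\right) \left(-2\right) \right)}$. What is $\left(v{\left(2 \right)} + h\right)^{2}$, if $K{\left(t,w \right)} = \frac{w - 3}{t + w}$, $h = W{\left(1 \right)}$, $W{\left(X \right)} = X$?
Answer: $0$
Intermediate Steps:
$h = 1$
$K{\left(t,w \right)} = \frac{-3 + w}{t + w}$
$v{\left(z \right)} = - \frac{z}{2}$ ($v{\left(z \right)} = z \frac{-3 - -2}{0 - -2} = z \frac{-3 + 2}{0 + 2} = z \frac{1}{2} \left(-1\right) = z \left(- \frac{1}{2}\right) = - \frac{z}{2}$)
$\left(v{\left(2 \right)} + h\right)^{2} = \left(\left(- \frac{1}{2}\right) 2 + 1\right)^{2} = \left(-1 + 1\right)^{2} = 0^{2} = 0$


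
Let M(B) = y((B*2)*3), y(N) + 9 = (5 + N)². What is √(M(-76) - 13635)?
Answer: √189757 ≈ 435.61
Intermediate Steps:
y(N) = -9 + (5 + N)²
M(B) = -9 + (5 + 6*B)² (M(B) = -9 + (5 + (B*2)*3)² = -9 + (5 + (2*B)*3)² = -9 + (5 + 6*B)²)
√(M(-76) - 13635) = √((-9 + (5 + 6*(-76))²) - 13635) = √((-9 + (5 - 456)²) - 13635) = √((-9 + (-451)²) - 13635) = √((-9 + 203401) - 13635) = √(203392 - 13635) = √189757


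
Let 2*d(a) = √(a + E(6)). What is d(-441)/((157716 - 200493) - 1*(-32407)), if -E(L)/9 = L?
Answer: -3*I*√55/20740 ≈ -0.0010727*I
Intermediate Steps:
E(L) = -9*L
d(a) = √(-54 + a)/2 (d(a) = √(a - 9*6)/2 = √(a - 54)/2 = √(-54 + a)/2)
d(-441)/((157716 - 200493) - 1*(-32407)) = (√(-54 - 441)/2)/((157716 - 200493) - 1*(-32407)) = (√(-495)/2)/(-42777 + 32407) = ((3*I*√55)/2)/(-10370) = (3*I*√55/2)*(-1/10370) = -3*I*√55/20740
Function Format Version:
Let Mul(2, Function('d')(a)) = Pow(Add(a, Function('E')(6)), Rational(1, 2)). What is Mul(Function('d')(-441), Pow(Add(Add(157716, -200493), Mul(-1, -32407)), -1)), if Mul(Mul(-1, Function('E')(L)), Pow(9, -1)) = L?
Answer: Mul(Rational(-3, 20740), I, Pow(55, Rational(1, 2))) ≈ Mul(-0.0010727, I)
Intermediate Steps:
Function('E')(L) = Mul(-9, L)
Function('d')(a) = Mul(Rational(1, 2), Pow(Add(-54, a), Rational(1, 2))) (Function('d')(a) = Mul(Rational(1, 2), Pow(Add(a, Mul(-9, 6)), Rational(1, 2))) = Mul(Rational(1, 2), Pow(Add(a, -54), Rational(1, 2))) = Mul(Rational(1, 2), Pow(Add(-54, a), Rational(1, 2))))
Mul(Function('d')(-441), Pow(Add(Add(157716, -200493), Mul(-1, -32407)), -1)) = Mul(Mul(Rational(1, 2), Pow(Add(-54, -441), Rational(1, 2))), Pow(Add(Add(157716, -200493), Mul(-1, -32407)), -1)) = Mul(Mul(Rational(1, 2), Pow(-495, Rational(1, 2))), Pow(Add(-42777, 32407), -1)) = Mul(Mul(Rational(1, 2), Mul(3, I, Pow(55, Rational(1, 2)))), Pow(-10370, -1)) = Mul(Mul(Rational(3, 2), I, Pow(55, Rational(1, 2))), Rational(-1, 10370)) = Mul(Rational(-3, 20740), I, Pow(55, Rational(1, 2)))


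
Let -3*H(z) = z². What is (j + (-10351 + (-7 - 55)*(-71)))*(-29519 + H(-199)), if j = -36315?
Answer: 1805489904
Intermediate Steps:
H(z) = -z²/3
(j + (-10351 + (-7 - 55)*(-71)))*(-29519 + H(-199)) = (-36315 + (-10351 + (-7 - 55)*(-71)))*(-29519 - ⅓*(-199)²) = (-36315 + (-10351 - 62*(-71)))*(-29519 - ⅓*39601) = (-36315 + (-10351 + 4402))*(-29519 - 39601/3) = (-36315 - 5949)*(-128158/3) = -42264*(-128158/3) = 1805489904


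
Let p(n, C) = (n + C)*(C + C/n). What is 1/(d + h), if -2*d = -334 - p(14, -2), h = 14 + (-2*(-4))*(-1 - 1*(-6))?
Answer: 7/1457 ≈ 0.0048044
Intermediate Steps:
p(n, C) = (C + n)*(C + C/n)
h = 54 (h = 14 + 8*(-1 + 6) = 14 + 8*5 = 14 + 40 = 54)
d = 1079/7 (d = -(-334 - (-2)*(-2 + 14*(1 - 2 + 14))/14)/2 = -(-334 - (-2)*(-2 + 14*13)/14)/2 = -(-334 - (-2)*(-2 + 182)/14)/2 = -(-334 - (-2)*180/14)/2 = -(-334 - 1*(-180/7))/2 = -(-334 + 180/7)/2 = -½*(-2158/7) = 1079/7 ≈ 154.14)
1/(d + h) = 1/(1079/7 + 54) = 1/(1457/7) = 7/1457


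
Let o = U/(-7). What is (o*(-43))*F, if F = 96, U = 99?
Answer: 408672/7 ≈ 58382.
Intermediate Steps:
o = -99/7 (o = 99/(-7) = 99*(-1/7) = -99/7 ≈ -14.143)
(o*(-43))*F = -99/7*(-43)*96 = (4257/7)*96 = 408672/7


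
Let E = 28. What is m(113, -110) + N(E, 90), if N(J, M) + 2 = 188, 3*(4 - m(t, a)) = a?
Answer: 680/3 ≈ 226.67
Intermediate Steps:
m(t, a) = 4 - a/3
N(J, M) = 186 (N(J, M) = -2 + 188 = 186)
m(113, -110) + N(E, 90) = (4 - ⅓*(-110)) + 186 = (4 + 110/3) + 186 = 122/3 + 186 = 680/3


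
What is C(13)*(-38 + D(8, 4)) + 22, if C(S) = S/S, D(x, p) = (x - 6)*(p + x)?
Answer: 8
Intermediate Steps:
D(x, p) = (-6 + x)*(p + x)
C(S) = 1
C(13)*(-38 + D(8, 4)) + 22 = 1*(-38 + (8² - 6*4 - 6*8 + 4*8)) + 22 = 1*(-38 + (64 - 24 - 48 + 32)) + 22 = 1*(-38 + 24) + 22 = 1*(-14) + 22 = -14 + 22 = 8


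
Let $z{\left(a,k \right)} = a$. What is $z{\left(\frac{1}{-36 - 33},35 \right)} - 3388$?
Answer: $- \frac{233773}{69} \approx -3388.0$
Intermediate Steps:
$z{\left(\frac{1}{-36 - 33},35 \right)} - 3388 = \frac{1}{-36 - 33} - 3388 = \frac{1}{-69} - 3388 = - \frac{1}{69} - 3388 = - \frac{233773}{69}$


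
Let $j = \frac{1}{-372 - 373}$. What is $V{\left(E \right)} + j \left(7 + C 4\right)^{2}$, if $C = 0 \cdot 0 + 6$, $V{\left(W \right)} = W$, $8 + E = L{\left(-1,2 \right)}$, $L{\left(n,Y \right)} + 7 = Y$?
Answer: $- \frac{10646}{745} \approx -14.29$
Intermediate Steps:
$L{\left(n,Y \right)} = -7 + Y$
$E = -13$ ($E = -8 + \left(-7 + 2\right) = -8 - 5 = -13$)
$C = 6$ ($C = 0 + 6 = 6$)
$j = - \frac{1}{745}$ ($j = \frac{1}{-745} = - \frac{1}{745} \approx -0.0013423$)
$V{\left(E \right)} + j \left(7 + C 4\right)^{2} = -13 - \frac{\left(7 + 6 \cdot 4\right)^{2}}{745} = -13 - \frac{\left(7 + 24\right)^{2}}{745} = -13 - \frac{31^{2}}{745} = -13 - \frac{961}{745} = - \frac{10646}{745}$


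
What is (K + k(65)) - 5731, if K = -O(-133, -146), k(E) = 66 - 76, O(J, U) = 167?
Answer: -5908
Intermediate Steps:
k(E) = -10
K = -167 (K = -1*167 = -167)
(K + k(65)) - 5731 = (-167 - 10) - 5731 = -177 - 5731 = -5908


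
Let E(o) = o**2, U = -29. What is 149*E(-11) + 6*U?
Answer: 17855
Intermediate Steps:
149*E(-11) + 6*U = 149*(-11)**2 + 6*(-29) = 149*121 - 174 = 18029 - 174 = 17855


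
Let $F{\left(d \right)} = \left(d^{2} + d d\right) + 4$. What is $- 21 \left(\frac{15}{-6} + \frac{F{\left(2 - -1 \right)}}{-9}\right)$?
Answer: $\frac{623}{6} \approx 103.83$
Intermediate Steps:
$F{\left(d \right)} = 4 + 2 d^{2}$ ($F{\left(d \right)} = \left(d^{2} + d^{2}\right) + 4 = 2 d^{2} + 4 = 4 + 2 d^{2}$)
$- 21 \left(\frac{15}{-6} + \frac{F{\left(2 - -1 \right)}}{-9}\right) = - 21 \left(\frac{15}{-6} + \frac{4 + 2 \left(2 - -1\right)^{2}}{-9}\right) = - 21 \left(15 \left(- \frac{1}{6}\right) + \left(4 + 2 \left(2 + 1\right)^{2}\right) \left(- \frac{1}{9}\right)\right) = - 21 \left(- \frac{5}{2} + \left(4 + 2 \cdot 3^{2}\right) \left(- \frac{1}{9}\right)\right) = - 21 \left(- \frac{5}{2} + \left(4 + 2 \cdot 9\right) \left(- \frac{1}{9}\right)\right) = - 21 \left(- \frac{5}{2} + \left(4 + 18\right) \left(- \frac{1}{9}\right)\right) = - 21 \left(- \frac{5}{2} + 22 \left(- \frac{1}{9}\right)\right) = - 21 \left(- \frac{5}{2} - \frac{22}{9}\right) = \left(-21\right) \left(- \frac{89}{18}\right) = \frac{623}{6}$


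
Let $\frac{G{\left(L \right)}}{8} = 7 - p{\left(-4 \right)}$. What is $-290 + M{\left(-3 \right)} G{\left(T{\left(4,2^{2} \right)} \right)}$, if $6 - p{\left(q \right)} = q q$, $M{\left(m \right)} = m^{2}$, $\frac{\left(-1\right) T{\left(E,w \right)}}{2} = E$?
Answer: $934$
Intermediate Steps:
$T{\left(E,w \right)} = - 2 E$
$p{\left(q \right)} = 6 - q^{2}$ ($p{\left(q \right)} = 6 - q q = 6 - q^{2}$)
$G{\left(L \right)} = 136$ ($G{\left(L \right)} = 8 \left(7 - \left(6 - \left(-4\right)^{2}\right)\right) = 8 \left(7 - \left(6 - 16\right)\right) = 8 \left(7 - -10\right) = 8 \left(7 + 10\right) = 8 \cdot 17 = 136$)
$-290 + M{\left(-3 \right)} G{\left(T{\left(4,2^{2} \right)} \right)} = -290 + \left(-3\right)^{2} \cdot 136 = -290 + 9 \cdot 136 = -290 + 1224 = 934$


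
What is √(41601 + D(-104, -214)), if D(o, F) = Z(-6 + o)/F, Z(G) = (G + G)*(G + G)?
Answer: √473700449/107 ≈ 203.41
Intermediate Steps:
Z(G) = 4*G² (Z(G) = (2*G)*(2*G) = 4*G²)
D(o, F) = 4*(-6 + o)²/F (D(o, F) = (4*(-6 + o)²)/F = 4*(-6 + o)²/F)
√(41601 + D(-104, -214)) = √(41601 + 4*(-6 - 104)²/(-214)) = √(41601 + 4*(-1/214)*(-110)²) = √(41601 + 4*(-1/214)*12100) = √(41601 - 24200/107) = √(4427107/107) = √473700449/107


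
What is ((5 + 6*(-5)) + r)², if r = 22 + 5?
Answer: 4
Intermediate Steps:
r = 27
((5 + 6*(-5)) + r)² = ((5 + 6*(-5)) + 27)² = ((5 - 30) + 27)² = (-25 + 27)² = 2² = 4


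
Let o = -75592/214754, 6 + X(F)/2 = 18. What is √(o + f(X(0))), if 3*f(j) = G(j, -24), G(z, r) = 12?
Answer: 4*√2628803714/107377 ≈ 1.9100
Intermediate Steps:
X(F) = 24 (X(F) = -12 + 2*18 = -12 + 36 = 24)
f(j) = 4 (f(j) = (⅓)*12 = 4)
o = -37796/107377 (o = -75592*1/214754 = -37796/107377 ≈ -0.35199)
√(o + f(X(0))) = √(-37796/107377 + 4) = √(391712/107377) = 4*√2628803714/107377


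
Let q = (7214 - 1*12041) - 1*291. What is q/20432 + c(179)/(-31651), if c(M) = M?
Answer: -82823573/323346616 ≈ -0.25615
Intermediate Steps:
q = -5118 (q = (7214 - 12041) - 291 = -4827 - 291 = -5118)
q/20432 + c(179)/(-31651) = -5118/20432 + 179/(-31651) = -5118*1/20432 + 179*(-1/31651) = -2559/10216 - 179/31651 = -82823573/323346616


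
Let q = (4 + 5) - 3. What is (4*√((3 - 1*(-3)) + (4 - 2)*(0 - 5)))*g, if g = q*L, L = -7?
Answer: -336*I ≈ -336.0*I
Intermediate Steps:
q = 6 (q = 9 - 3 = 6)
g = -42 (g = 6*(-7) = -42)
(4*√((3 - 1*(-3)) + (4 - 2)*(0 - 5)))*g = (4*√((3 - 1*(-3)) + (4 - 2)*(0 - 5)))*(-42) = (4*√((3 + 3) + 2*(-5)))*(-42) = (4*√(6 - 10))*(-42) = (4*√(-4))*(-42) = (4*(2*I))*(-42) = (8*I)*(-42) = -336*I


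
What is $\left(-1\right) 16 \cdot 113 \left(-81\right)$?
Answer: $146448$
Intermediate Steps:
$\left(-1\right) 16 \cdot 113 \left(-81\right) = \left(-16\right) 113 \left(-81\right) = \left(-1808\right) \left(-81\right) = 146448$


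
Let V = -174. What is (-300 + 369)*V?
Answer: -12006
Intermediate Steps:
(-300 + 369)*V = (-300 + 369)*(-174) = 69*(-174) = -12006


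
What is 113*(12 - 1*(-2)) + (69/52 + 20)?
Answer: 83373/52 ≈ 1603.3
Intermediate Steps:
113*(12 - 1*(-2)) + (69/52 + 20) = 113*(12 + 2) + (69*(1/52) + 20) = 113*14 + (69/52 + 20) = 1582 + 1109/52 = 83373/52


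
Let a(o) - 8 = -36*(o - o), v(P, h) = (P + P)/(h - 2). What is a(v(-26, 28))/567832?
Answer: 1/70979 ≈ 1.4089e-5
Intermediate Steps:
v(P, h) = 2*P/(-2 + h) (v(P, h) = (2*P)/(-2 + h) = 2*P/(-2 + h))
a(o) = 8 (a(o) = 8 - 36*(o - o) = 8 - 36*0 = 8 + 0 = 8)
a(v(-26, 28))/567832 = 8/567832 = 8*(1/567832) = 1/70979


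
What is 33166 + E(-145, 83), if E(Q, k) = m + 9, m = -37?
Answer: 33138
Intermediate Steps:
E(Q, k) = -28 (E(Q, k) = -37 + 9 = -28)
33166 + E(-145, 83) = 33166 - 28 = 33138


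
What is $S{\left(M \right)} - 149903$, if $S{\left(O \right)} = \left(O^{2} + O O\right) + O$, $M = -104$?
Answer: $-128375$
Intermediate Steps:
$S{\left(O \right)} = O + 2 O^{2}$ ($S{\left(O \right)} = \left(O^{2} + O^{2}\right) + O = 2 O^{2} + O = O + 2 O^{2}$)
$S{\left(M \right)} - 149903 = - 104 \left(1 + 2 \left(-104\right)\right) - 149903 = - 104 \left(1 - 208\right) - 149903 = \left(-104\right) \left(-207\right) - 149903 = 21528 - 149903 = -128375$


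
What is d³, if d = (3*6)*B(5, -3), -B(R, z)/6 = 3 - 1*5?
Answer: 10077696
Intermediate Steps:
B(R, z) = 12 (B(R, z) = -6*(3 - 1*5) = -6*(3 - 5) = -6*(-2) = 12)
d = 216 (d = (3*6)*12 = 18*12 = 216)
d³ = 216³ = 10077696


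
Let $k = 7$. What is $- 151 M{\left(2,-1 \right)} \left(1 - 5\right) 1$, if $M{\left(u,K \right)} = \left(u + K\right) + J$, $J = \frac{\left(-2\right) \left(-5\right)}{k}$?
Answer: $\frac{10268}{7} \approx 1466.9$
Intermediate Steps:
$J = \frac{10}{7}$ ($J = \frac{\left(-2\right) \left(-5\right)}{7} = 10 \cdot \frac{1}{7} = \frac{10}{7} \approx 1.4286$)
$M{\left(u,K \right)} = \frac{10}{7} + K + u$ ($M{\left(u,K \right)} = \left(u + K\right) + \frac{10}{7} = \left(K + u\right) + \frac{10}{7} = \frac{10}{7} + K + u$)
$- 151 M{\left(2,-1 \right)} \left(1 - 5\right) 1 = - 151 \left(\frac{10}{7} - 1 + 2\right) \left(1 - 5\right) 1 = \left(-151\right) \frac{17}{7} \left(\left(-4\right) 1\right) = \left(- \frac{2567}{7}\right) \left(-4\right) = \frac{10268}{7}$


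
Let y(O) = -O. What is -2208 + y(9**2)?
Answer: -2289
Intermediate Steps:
-2208 + y(9**2) = -2208 - 1*9**2 = -2208 - 1*81 = -2208 - 81 = -2289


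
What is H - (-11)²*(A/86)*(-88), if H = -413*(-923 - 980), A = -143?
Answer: 33034045/43 ≈ 7.6823e+5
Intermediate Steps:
H = 785939 (H = -413*(-1903) = 785939)
H - (-11)²*(A/86)*(-88) = 785939 - (-11)²*(-143/86)*(-88) = 785939 - 121*(-143*1/86)*(-88) = 785939 - 121*(-143/86)*(-88) = 785939 - (-17303)*(-88)/86 = 785939 - 1*761332/43 = 785939 - 761332/43 = 33034045/43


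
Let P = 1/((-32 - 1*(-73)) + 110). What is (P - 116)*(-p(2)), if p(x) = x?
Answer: 35030/151 ≈ 231.99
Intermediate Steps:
P = 1/151 (P = 1/((-32 + 73) + 110) = 1/(41 + 110) = 1/151 ≈ 0.0066225)
(P - 116)*(-p(2)) = (1/151 - 116)*(-1*2) = -17515/151*(-2) = 35030/151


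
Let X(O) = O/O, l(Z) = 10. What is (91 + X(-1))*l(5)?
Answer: 920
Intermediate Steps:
X(O) = 1
(91 + X(-1))*l(5) = (91 + 1)*10 = 92*10 = 920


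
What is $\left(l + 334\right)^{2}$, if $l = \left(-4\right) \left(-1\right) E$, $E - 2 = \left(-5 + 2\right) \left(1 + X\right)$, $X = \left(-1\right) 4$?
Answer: $142884$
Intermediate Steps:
$X = -4$
$E = 11$ ($E = 2 + \left(-5 + 2\right) \left(1 - 4\right) = 2 - -9 = 2 + 9 = 11$)
$l = 44$ ($l = \left(-4\right) \left(-1\right) 11 = 4 \cdot 11 = 44$)
$\left(l + 334\right)^{2} = \left(44 + 334\right)^{2} = 378^{2} = 142884$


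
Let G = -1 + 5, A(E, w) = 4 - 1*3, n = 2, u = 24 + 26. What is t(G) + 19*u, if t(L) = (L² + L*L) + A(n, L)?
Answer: 983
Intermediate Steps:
u = 50
A(E, w) = 1 (A(E, w) = 4 - 3 = 1)
G = 4
t(L) = 1 + 2*L² (t(L) = (L² + L*L) + 1 = (L² + L²) + 1 = 2*L² + 1 = 1 + 2*L²)
t(G) + 19*u = (1 + 2*4²) + 19*50 = (1 + 2*16) + 950 = (1 + 32) + 950 = 33 + 950 = 983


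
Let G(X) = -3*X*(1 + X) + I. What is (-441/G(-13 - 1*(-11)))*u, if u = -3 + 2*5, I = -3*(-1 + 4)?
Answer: 1029/5 ≈ 205.80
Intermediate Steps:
I = -9 (I = -3*3 = -9)
u = 7 (u = -3 + 10 = 7)
G(X) = -9 - 3*X*(1 + X) (G(X) = -3*X*(1 + X) - 9 = -9 - 3*X*(1 + X))
(-441/G(-13 - 1*(-11)))*u = -441/(-9 - 3*(-13 - 1*(-11)) - 3*(-13 - 1*(-11))**2)*7 = -441/(-9 - 3*(-13 + 11) - 3*(-13 + 11)**2)*7 = -441/(-9 - 3*(-2) - 3*(-2)**2)*7 = -441/(-9 + 6 - 3*4)*7 = -441/(-9 + 6 - 12)*7 = -441/(-15)*7 = -441*(-1/15)*7 = (147/5)*7 = 1029/5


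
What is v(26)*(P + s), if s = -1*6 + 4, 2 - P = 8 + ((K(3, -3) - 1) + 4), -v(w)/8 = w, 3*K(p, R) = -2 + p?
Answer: 7072/3 ≈ 2357.3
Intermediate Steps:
K(p, R) = -⅔ + p/3 (K(p, R) = (-2 + p)/3 = -⅔ + p/3)
v(w) = -8*w
P = -28/3 (P = 2 - (8 + (((-⅔ + (⅓)*3) - 1) + 4)) = 2 - (8 + (((-⅔ + 1) - 1) + 4)) = 2 - (8 + ((⅓ - 1) + 4)) = 2 - (8 + (-⅔ + 4)) = 2 - (8 + 10/3) = 2 - 1*34/3 = 2 - 34/3 = -28/3 ≈ -9.3333)
s = -2 (s = -6 + 4 = -2)
v(26)*(P + s) = (-8*26)*(-28/3 - 2) = -208*(-34/3) = 7072/3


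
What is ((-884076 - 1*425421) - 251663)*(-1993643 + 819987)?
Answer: 1832264800960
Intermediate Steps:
((-884076 - 1*425421) - 251663)*(-1993643 + 819987) = ((-884076 - 425421) - 251663)*(-1173656) = (-1309497 - 251663)*(-1173656) = -1561160*(-1173656) = 1832264800960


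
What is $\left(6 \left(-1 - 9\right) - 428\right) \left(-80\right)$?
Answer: $39040$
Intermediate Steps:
$\left(6 \left(-1 - 9\right) - 428\right) \left(-80\right) = \left(6 \left(-10\right) - 428\right) \left(-80\right) = \left(-60 - 428\right) \left(-80\right) = \left(-488\right) \left(-80\right) = 39040$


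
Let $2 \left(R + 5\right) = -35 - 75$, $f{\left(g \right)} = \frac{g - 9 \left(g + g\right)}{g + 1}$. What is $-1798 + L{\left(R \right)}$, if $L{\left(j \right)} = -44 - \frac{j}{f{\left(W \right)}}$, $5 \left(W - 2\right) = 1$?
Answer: $- \frac{345414}{187} \approx -1847.1$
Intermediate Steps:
$W = \frac{11}{5}$ ($W = 2 + \frac{1}{5} \cdot 1 = 2 + \frac{1}{5} = \frac{11}{5} \approx 2.2$)
$f{\left(g \right)} = - \frac{17 g}{1 + g}$ ($f{\left(g \right)} = \frac{g - 9 \cdot 2 g}{1 + g} = \frac{g - 18 g}{1 + g} = \frac{\left(-17\right) g}{1 + g} = - \frac{17 g}{1 + g}$)
$R = -60$ ($R = -5 + \frac{-35 - 75}{2} = -5 + \frac{1}{2} \left(-110\right) = -5 - 55 = -60$)
$L{\left(j \right)} = -44 + \frac{16 j}{187}$ ($L{\left(j \right)} = -44 - \frac{j}{\left(-17\right) \frac{11}{5} \frac{1}{1 + \frac{11}{5}}} = -44 - \frac{j}{\left(-17\right) \frac{11}{5} \frac{1}{\frac{16}{5}}} = -44 - \frac{j}{\left(-17\right) \frac{11}{5} \cdot \frac{5}{16}} = -44 - \frac{j}{- \frac{187}{16}} = -44 - j \left(- \frac{16}{187}\right) = -44 - - \frac{16 j}{187} = -44 + \frac{16 j}{187}$)
$-1798 + L{\left(R \right)} = -1798 + \left(-44 + \frac{16}{187} \left(-60\right)\right) = -1798 - \frac{9188}{187} = - \frac{345414}{187}$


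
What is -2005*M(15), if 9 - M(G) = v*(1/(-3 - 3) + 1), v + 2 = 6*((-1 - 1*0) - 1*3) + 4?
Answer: -164410/3 ≈ -54803.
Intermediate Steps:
v = -22 (v = -2 + (6*((-1 - 1*0) - 1*3) + 4) = -2 + (6*((-1 + 0) - 3) + 4) = -2 + (6*(-1 - 3) + 4) = -2 + (6*(-4) + 4) = -2 + (-24 + 4) = -2 - 20 = -22)
M(G) = 82/3 (M(G) = 9 - (-22)*(1/(-3 - 3) + 1) = 9 - (-22)*(1/(-6) + 1) = 9 - (-22)*(-⅙ + 1) = 9 - (-22)*5/6 = 9 - 1*(-55/3) = 9 + 55/3 = 82/3)
-2005*M(15) = -2005*82/3 = -164410/3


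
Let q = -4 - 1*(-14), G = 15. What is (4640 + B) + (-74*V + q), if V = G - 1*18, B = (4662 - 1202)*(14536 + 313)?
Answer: 51382412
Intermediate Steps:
B = 51377540 (B = 3460*14849 = 51377540)
q = 10 (q = -4 + 14 = 10)
V = -3 (V = 15 - 1*18 = 15 - 18 = -3)
(4640 + B) + (-74*V + q) = (4640 + 51377540) + (-74*(-3) + 10) = 51382180 + (222 + 10) = 51382180 + 232 = 51382412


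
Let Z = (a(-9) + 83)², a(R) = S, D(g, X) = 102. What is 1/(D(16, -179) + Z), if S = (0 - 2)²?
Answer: 1/7671 ≈ 0.00013036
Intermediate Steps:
S = 4 (S = (-2)² = 4)
a(R) = 4
Z = 7569 (Z = (4 + 83)² = 87² = 7569)
1/(D(16, -179) + Z) = 1/(102 + 7569) = 1/7671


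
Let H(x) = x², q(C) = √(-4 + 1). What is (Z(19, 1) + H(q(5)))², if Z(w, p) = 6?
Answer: 9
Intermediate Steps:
q(C) = I*√3 (q(C) = √(-3) = I*√3)
(Z(19, 1) + H(q(5)))² = (6 + (I*√3)²)² = (6 - 3)² = 3² = 9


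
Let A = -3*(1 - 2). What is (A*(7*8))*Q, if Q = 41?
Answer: 6888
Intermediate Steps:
A = 3 (A = -3*(-1) = 3)
(A*(7*8))*Q = (3*(7*8))*41 = (3*56)*41 = 168*41 = 6888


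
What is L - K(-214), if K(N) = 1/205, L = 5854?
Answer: 1200069/205 ≈ 5854.0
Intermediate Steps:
K(N) = 1/205
L - K(-214) = 5854 - 1*1/205 = 5854 - 1/205 = 1200069/205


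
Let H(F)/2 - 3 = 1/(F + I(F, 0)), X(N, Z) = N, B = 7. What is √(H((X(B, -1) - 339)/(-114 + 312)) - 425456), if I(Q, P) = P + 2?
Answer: I*√6807101/4 ≈ 652.26*I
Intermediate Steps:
I(Q, P) = 2 + P
H(F) = 6 + 2/(2 + F) (H(F) = 6 + 2/(F + (2 + 0)) = 6 + 2/(F + 2) = 6 + 2/(2 + F))
√(H((X(B, -1) - 339)/(-114 + 312)) - 425456) = √(2*(7 + 3*((7 - 339)/(-114 + 312)))/(2 + (7 - 339)/(-114 + 312)) - 425456) = √(2*(7 + 3*(-332/198))/(2 - 332/198) - 425456) = √(2*(7 + 3*(-332*1/198))/(2 - 332*1/198) - 425456) = √(2*(7 + 3*(-166/99))/(2 - 166/99) - 425456) = √(2*(7 - 166/33)/(32/99) - 425456) = √(2*(99/32)*(65/33) - 425456) = √(195/16 - 425456) = √(-6807101/16) = I*√6807101/4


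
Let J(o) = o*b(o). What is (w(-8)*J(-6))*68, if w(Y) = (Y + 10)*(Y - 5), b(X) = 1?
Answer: 10608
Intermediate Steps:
w(Y) = (-5 + Y)*(10 + Y) (w(Y) = (10 + Y)*(-5 + Y) = (-5 + Y)*(10 + Y))
J(o) = o (J(o) = o*1 = o)
(w(-8)*J(-6))*68 = ((-50 + (-8)² + 5*(-8))*(-6))*68 = ((-50 + 64 - 40)*(-6))*68 = -26*(-6)*68 = 156*68 = 10608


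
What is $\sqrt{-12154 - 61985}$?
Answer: $i \sqrt{74139} \approx 272.28 i$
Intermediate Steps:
$\sqrt{-12154 - 61985} = \sqrt{-74139} = i \sqrt{74139}$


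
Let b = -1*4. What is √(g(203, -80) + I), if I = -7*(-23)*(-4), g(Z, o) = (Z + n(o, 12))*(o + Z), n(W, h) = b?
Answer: √23833 ≈ 154.38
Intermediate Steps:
b = -4
n(W, h) = -4
g(Z, o) = (-4 + Z)*(Z + o) (g(Z, o) = (Z - 4)*(o + Z) = (-4 + Z)*(Z + o))
I = -644 (I = 161*(-4) = -644)
√(g(203, -80) + I) = √((203² - 4*203 - 4*(-80) + 203*(-80)) - 644) = √((41209 - 812 + 320 - 16240) - 644) = √(24477 - 644) = √23833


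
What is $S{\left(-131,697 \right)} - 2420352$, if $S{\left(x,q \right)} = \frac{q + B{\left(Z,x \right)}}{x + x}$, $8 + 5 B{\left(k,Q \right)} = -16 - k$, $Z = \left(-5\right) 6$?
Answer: $- \frac{3170664611}{1310} \approx -2.4204 \cdot 10^{6}$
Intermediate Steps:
$Z = -30$
$B{\left(k,Q \right)} = - \frac{24}{5} - \frac{k}{5}$ ($B{\left(k,Q \right)} = - \frac{8}{5} + \frac{-16 - k}{5} = - \frac{8}{5} - \left(\frac{16}{5} + \frac{k}{5}\right) = - \frac{24}{5} - \frac{k}{5}$)
$S{\left(x,q \right)} = \frac{\frac{6}{5} + q}{2 x}$ ($S{\left(x,q \right)} = \frac{q - - \frac{6}{5}}{x + x} = \frac{q + \left(- \frac{24}{5} + 6\right)}{2 x} = \left(q + \frac{6}{5}\right) \frac{1}{2 x} = \left(\frac{6}{5} + q\right) \frac{1}{2 x} = \frac{\frac{6}{5} + q}{2 x}$)
$S{\left(-131,697 \right)} - 2420352 = \frac{6 + 5 \cdot 697}{10 \left(-131\right)} - 2420352 = \frac{1}{10} \left(- \frac{1}{131}\right) \left(6 + 3485\right) - 2420352 = \frac{1}{10} \left(- \frac{1}{131}\right) 3491 - 2420352 = - \frac{3491}{1310} - 2420352 = - \frac{3170664611}{1310}$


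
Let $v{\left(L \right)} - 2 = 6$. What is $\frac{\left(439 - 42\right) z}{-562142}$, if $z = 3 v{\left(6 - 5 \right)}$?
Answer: $- \frac{4764}{281071} \approx -0.016949$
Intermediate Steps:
$v{\left(L \right)} = 8$ ($v{\left(L \right)} = 2 + 6 = 8$)
$z = 24$ ($z = 3 \cdot 8 = 24$)
$\frac{\left(439 - 42\right) z}{-562142} = \frac{\left(439 - 42\right) 24}{-562142} = 397 \cdot 24 \left(- \frac{1}{562142}\right) = 9528 \left(- \frac{1}{562142}\right) = - \frac{4764}{281071}$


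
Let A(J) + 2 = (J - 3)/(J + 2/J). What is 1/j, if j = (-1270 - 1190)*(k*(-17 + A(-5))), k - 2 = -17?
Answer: -3/1939300 ≈ -1.5470e-6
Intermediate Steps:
k = -15 (k = 2 - 17 = -15)
A(J) = -2 + (-3 + J)/(J + 2/J) (A(J) = -2 + (J - 3)/(J + 2/J) = -2 + (-3 + J)/(J + 2/J))
j = -1939300/3 (j = (-1270 - 1190)*(-15*(-17 + (-4 - 1*(-5)² - 3*(-5))/(2 + (-5)²))) = -(-36900)*(-17 + (-4 - 1*25 + 15)/(2 + 25)) = -(-36900)*(-17 + (-4 - 25 + 15)/27) = -(-36900)*(-17 + (1/27)*(-14)) = -(-36900)*(-17 - 14/27) = -(-36900)*(-473)/27 = -2460*2365/9 = -1939300/3 ≈ -6.4643e+5)
1/j = 1/(-1939300/3) = -3/1939300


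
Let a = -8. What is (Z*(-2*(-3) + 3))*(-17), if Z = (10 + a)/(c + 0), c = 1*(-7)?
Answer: 306/7 ≈ 43.714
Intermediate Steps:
c = -7
Z = -2/7 (Z = (10 - 8)/(-7 + 0) = 2/(-7) = 2*(-1/7) = -2/7 ≈ -0.28571)
(Z*(-2*(-3) + 3))*(-17) = -2*(-2*(-3) + 3)/7*(-17) = -2*(6 + 3)/7*(-17) = -2/7*9*(-17) = -18/7*(-17) = 306/7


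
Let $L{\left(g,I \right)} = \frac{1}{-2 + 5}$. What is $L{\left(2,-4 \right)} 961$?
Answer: $\frac{961}{3} \approx 320.33$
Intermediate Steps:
$L{\left(g,I \right)} = \frac{1}{3}$
$L{\left(2,-4 \right)} 961 = \frac{1}{3} \cdot 961 = \frac{961}{3}$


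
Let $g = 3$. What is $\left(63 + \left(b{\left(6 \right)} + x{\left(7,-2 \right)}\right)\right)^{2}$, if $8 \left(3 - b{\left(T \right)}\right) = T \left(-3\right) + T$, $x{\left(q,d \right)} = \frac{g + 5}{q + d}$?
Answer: $\frac{477481}{100} \approx 4774.8$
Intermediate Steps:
$x{\left(q,d \right)} = \frac{8}{d + q}$ ($x{\left(q,d \right)} = \frac{3 + 5}{q + d} = \frac{8}{d + q}$)
$b{\left(T \right)} = 3 + \frac{T}{4}$ ($b{\left(T \right)} = 3 - \frac{T \left(-3\right) + T}{8} = 3 - \frac{- 3 T + T}{8} = 3 - \frac{\left(-2\right) T}{8} = 3 + \frac{T}{4}$)
$\left(63 + \left(b{\left(6 \right)} + x{\left(7,-2 \right)}\right)\right)^{2} = \left(63 + \left(\left(3 + \frac{1}{4} \cdot 6\right) + \frac{8}{-2 + 7}\right)\right)^{2} = \left(63 + \left(\left(3 + \frac{3}{2}\right) + \frac{8}{5}\right)\right)^{2} = \left(63 + \left(\frac{9}{2} + 8 \cdot \frac{1}{5}\right)\right)^{2} = \left(63 + \left(\frac{9}{2} + \frac{8}{5}\right)\right)^{2} = \left(63 + \frac{61}{10}\right)^{2} = \left(\frac{691}{10}\right)^{2} = \frac{477481}{100}$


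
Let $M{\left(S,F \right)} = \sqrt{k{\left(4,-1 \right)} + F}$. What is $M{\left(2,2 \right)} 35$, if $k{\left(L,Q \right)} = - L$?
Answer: $35 i \sqrt{2} \approx 49.497 i$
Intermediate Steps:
$M{\left(S,F \right)} = \sqrt{-4 + F}$ ($M{\left(S,F \right)} = \sqrt{\left(-1\right) 4 + F} = \sqrt{-4 + F}$)
$M{\left(2,2 \right)} 35 = \sqrt{-4 + 2} \cdot 35 = \sqrt{-2} \cdot 35 = i \sqrt{2} \cdot 35 = 35 i \sqrt{2}$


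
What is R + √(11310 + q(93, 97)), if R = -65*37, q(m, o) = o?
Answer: -2405 + √11407 ≈ -2298.2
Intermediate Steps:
R = -2405
R + √(11310 + q(93, 97)) = -2405 + √(11310 + 97) = -2405 + √11407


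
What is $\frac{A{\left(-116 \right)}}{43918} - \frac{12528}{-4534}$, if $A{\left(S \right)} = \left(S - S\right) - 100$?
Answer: $\frac{137437826}{49781053} \approx 2.7608$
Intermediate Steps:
$A{\left(S \right)} = -100$ ($A{\left(S \right)} = 0 - 100 = -100$)
$\frac{A{\left(-116 \right)}}{43918} - \frac{12528}{-4534} = - \frac{100}{43918} - \frac{12528}{-4534} = \left(-100\right) \frac{1}{43918} - - \frac{6264}{2267} = - \frac{50}{21959} + \frac{6264}{2267} = \frac{137437826}{49781053}$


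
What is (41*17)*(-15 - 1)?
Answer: -11152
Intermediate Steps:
(41*17)*(-15 - 1) = 697*(-16) = -11152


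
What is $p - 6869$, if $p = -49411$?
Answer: $-56280$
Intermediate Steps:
$p - 6869 = -49411 - 6869 = -56280$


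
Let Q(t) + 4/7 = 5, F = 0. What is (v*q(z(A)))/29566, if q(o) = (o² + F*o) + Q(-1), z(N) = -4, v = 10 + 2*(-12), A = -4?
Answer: -143/14783 ≈ -0.0096733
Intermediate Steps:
Q(t) = 31/7 (Q(t) = -4/7 + 5 = 31/7)
v = -14 (v = 10 - 24 = -14)
q(o) = 31/7 + o² (q(o) = (o² + 0*o) + 31/7 = (o² + 0) + 31/7 = o² + 31/7 = 31/7 + o²)
(v*q(z(A)))/29566 = -14*(31/7 + (-4)²)/29566 = -14*(31/7 + 16)*(1/29566) = -14*143/7*(1/29566) = -286*1/29566 = -143/14783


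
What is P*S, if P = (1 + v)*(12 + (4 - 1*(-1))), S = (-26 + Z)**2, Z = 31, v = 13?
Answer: 5950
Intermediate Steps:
S = 25 (S = (-26 + 31)**2 = 5**2 = 25)
P = 238 (P = (1 + 13)*(12 + (4 - 1*(-1))) = 14*(12 + (4 + 1)) = 14*(12 + 5) = 14*17 = 238)
P*S = 238*25 = 5950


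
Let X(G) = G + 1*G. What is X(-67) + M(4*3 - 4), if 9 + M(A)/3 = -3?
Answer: -170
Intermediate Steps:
M(A) = -36 (M(A) = -27 + 3*(-3) = -27 - 9 = -36)
X(G) = 2*G (X(G) = G + G = 2*G)
X(-67) + M(4*3 - 4) = 2*(-67) - 36 = -134 - 36 = -170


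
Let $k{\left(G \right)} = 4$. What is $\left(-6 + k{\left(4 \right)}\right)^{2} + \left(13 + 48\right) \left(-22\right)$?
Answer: $-1338$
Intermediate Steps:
$\left(-6 + k{\left(4 \right)}\right)^{2} + \left(13 + 48\right) \left(-22\right) = \left(-6 + 4\right)^{2} + \left(13 + 48\right) \left(-22\right) = \left(-2\right)^{2} + 61 \left(-22\right) = 4 - 1342 = -1338$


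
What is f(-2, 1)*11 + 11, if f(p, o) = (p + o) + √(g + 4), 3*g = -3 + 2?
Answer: 11*√33/3 ≈ 21.063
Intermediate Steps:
g = -⅓ (g = (-3 + 2)/3 = (⅓)*(-1) = -⅓ ≈ -0.33333)
f(p, o) = o + p + √33/3 (f(p, o) = (p + o) + √(-⅓ + 4) = (o + p) + √(11/3) = (o + p) + √33/3 = o + p + √33/3)
f(-2, 1)*11 + 11 = (1 - 2 + √33/3)*11 + 11 = (-1 + √33/3)*11 + 11 = (-11 + 11*√33/3) + 11 = 11*√33/3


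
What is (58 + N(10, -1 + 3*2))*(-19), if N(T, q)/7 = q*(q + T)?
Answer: -11077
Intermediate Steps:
N(T, q) = 7*q*(T + q) (N(T, q) = 7*(q*(q + T)) = 7*(q*(T + q)) = 7*q*(T + q))
(58 + N(10, -1 + 3*2))*(-19) = (58 + 7*(-1 + 3*2)*(10 + (-1 + 3*2)))*(-19) = (58 + 7*(-1 + 6)*(10 + (-1 + 6)))*(-19) = (58 + 7*5*(10 + 5))*(-19) = (58 + 7*5*15)*(-19) = (58 + 525)*(-19) = 583*(-19) = -11077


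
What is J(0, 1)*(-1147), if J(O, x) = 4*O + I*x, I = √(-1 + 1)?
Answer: 0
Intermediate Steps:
I = 0 (I = √0 = 0)
J(O, x) = 4*O (J(O, x) = 4*O + 0*x = 4*O + 0 = 4*O)
J(0, 1)*(-1147) = (4*0)*(-1147) = 0*(-1147) = 0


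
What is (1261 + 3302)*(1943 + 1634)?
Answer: 16321851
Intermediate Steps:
(1261 + 3302)*(1943 + 1634) = 4563*3577 = 16321851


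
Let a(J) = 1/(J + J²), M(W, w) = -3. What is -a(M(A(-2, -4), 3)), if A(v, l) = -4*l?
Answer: -⅙ ≈ -0.16667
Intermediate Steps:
-a(M(A(-2, -4), 3)) = -1/((-3)*(1 - 3)) = -(-1)/(3*(-2)) = -(-1)*(-1)/(3*2) = -1*⅙ = -⅙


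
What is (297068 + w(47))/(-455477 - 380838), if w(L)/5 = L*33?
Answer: -304823/836315 ≈ -0.36448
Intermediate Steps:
w(L) = 165*L (w(L) = 5*(L*33) = 5*(33*L) = 165*L)
(297068 + w(47))/(-455477 - 380838) = (297068 + 165*47)/(-455477 - 380838) = (297068 + 7755)/(-836315) = 304823*(-1/836315) = -304823/836315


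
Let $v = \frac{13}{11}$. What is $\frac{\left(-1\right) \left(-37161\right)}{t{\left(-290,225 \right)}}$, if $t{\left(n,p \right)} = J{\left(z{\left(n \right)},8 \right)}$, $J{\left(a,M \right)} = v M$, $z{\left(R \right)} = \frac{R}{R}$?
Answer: $\frac{408771}{104} \approx 3930.5$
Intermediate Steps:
$z{\left(R \right)} = 1$
$v = \frac{13}{11}$ ($v = 13 \cdot \frac{1}{11} = \frac{13}{11} \approx 1.1818$)
$J{\left(a,M \right)} = \frac{13 M}{11}$
$t{\left(n,p \right)} = \frac{104}{11}$ ($t{\left(n,p \right)} = \frac{13}{11} \cdot 8 = \frac{104}{11}$)
$\frac{\left(-1\right) \left(-37161\right)}{t{\left(-290,225 \right)}} = \frac{\left(-1\right) \left(-37161\right)}{\frac{104}{11}} = 37161 \cdot \frac{11}{104} = \frac{408771}{104}$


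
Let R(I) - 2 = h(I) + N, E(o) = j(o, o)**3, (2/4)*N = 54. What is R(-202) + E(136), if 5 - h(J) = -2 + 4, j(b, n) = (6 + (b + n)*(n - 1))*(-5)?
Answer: -6191999358146887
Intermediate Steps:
N = 108 (N = 2*54 = 108)
j(b, n) = -30 - 5*(-1 + n)*(b + n) (j(b, n) = (6 + (b + n)*(-1 + n))*(-5) = (6 + (-1 + n)*(b + n))*(-5) = -30 - 5*(-1 + n)*(b + n))
h(J) = 3 (h(J) = 5 - (-2 + 4) = 5 - 1*2 = 5 - 2 = 3)
E(o) = (-30 - 10*o**2 + 10*o)**3 (E(o) = (-30 - 5*o**2 + 5*o + 5*o - 5*o*o)**3 = (-30 - 5*o**2 + 5*o + 5*o - 5*o**2)**3 = (-30 - 10*o**2 + 10*o)**3)
R(I) = 113 (R(I) = 2 + (3 + 108) = 2 + 111 = 113)
R(-202) + E(136) = 113 - 1000*(3 + 136**2 - 1*136)**3 = 113 - 1000*(3 + 18496 - 136)**3 = 113 - 1000*18363**3 = 113 - 1000*6191999358147 = 113 - 6191999358147000 = -6191999358146887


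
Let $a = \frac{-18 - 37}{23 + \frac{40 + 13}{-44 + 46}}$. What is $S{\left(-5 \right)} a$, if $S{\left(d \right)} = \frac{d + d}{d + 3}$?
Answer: $- \frac{50}{9} \approx -5.5556$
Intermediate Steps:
$S{\left(d \right)} = \frac{2 d}{3 + d}$
$a = - \frac{10}{9}$ ($a = - \frac{55}{23 + \frac{53}{2}} = - \frac{55}{\frac{99}{2}} = \left(-55\right) \frac{2}{99} = - \frac{10}{9} \approx -1.1111$)
$S{\left(-5 \right)} a = 2 \left(-5\right) \frac{1}{3 - 5} \left(- \frac{10}{9}\right) = 2 \left(-5\right) \frac{1}{-2} \left(- \frac{10}{9}\right) = 2 \left(-5\right) \left(- \frac{1}{2}\right) \left(- \frac{10}{9}\right) = 5 \left(- \frac{10}{9}\right) = - \frac{50}{9}$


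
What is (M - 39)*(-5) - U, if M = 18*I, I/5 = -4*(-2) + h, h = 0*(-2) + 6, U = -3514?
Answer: -2591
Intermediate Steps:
h = 6 (h = 0 + 6 = 6)
I = 70 (I = 5*(-4*(-2) + 6) = 5*(8 + 6) = 5*14 = 70)
M = 1260 (M = 18*70 = 1260)
(M - 39)*(-5) - U = (1260 - 39)*(-5) - 1*(-3514) = 1221*(-5) + 3514 = -6105 + 3514 = -2591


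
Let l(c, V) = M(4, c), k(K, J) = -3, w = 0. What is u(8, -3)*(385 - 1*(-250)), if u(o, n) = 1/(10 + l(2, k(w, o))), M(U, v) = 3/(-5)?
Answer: 3175/47 ≈ 67.553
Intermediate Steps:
M(U, v) = -⅗ (M(U, v) = 3*(-⅕) = -⅗)
l(c, V) = -⅗
u(o, n) = 5/47 (u(o, n) = 1/(10 - ⅗) = 1/(47/5) = 5/47)
u(8, -3)*(385 - 1*(-250)) = 5*(385 - 1*(-250))/47 = 5*(385 + 250)/47 = (5/47)*635 = 3175/47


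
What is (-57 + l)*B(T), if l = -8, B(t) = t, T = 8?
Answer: -520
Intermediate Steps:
(-57 + l)*B(T) = (-57 - 8)*8 = -65*8 = -520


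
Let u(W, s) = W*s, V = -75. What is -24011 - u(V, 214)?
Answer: -7961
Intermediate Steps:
-24011 - u(V, 214) = -24011 - (-75)*214 = -24011 - 1*(-16050) = -24011 + 16050 = -7961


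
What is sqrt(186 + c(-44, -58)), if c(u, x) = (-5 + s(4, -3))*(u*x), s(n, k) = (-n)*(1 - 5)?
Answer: sqrt(28258) ≈ 168.10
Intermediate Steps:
s(n, k) = 4*n (s(n, k) = -n*(-4) = 4*n)
c(u, x) = 11*u*x (c(u, x) = (-5 + 4*4)*(u*x) = (-5 + 16)*(u*x) = 11*(u*x) = 11*u*x)
sqrt(186 + c(-44, -58)) = sqrt(186 + 11*(-44)*(-58)) = sqrt(186 + 28072) = sqrt(28258)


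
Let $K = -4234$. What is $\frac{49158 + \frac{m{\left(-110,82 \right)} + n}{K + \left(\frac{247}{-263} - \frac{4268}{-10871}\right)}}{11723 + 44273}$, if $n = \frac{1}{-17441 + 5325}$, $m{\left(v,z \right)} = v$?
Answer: $\frac{7210839946727417633}{8213881367964010960} \approx 0.87788$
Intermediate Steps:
$n = - \frac{1}{12116}$ ($n = \frac{1}{-12116} = - \frac{1}{12116} \approx -8.2535 \cdot 10^{-5}$)
$\frac{49158 + \frac{m{\left(-110,82 \right)} + n}{K + \left(\frac{247}{-263} - \frac{4268}{-10871}\right)}}{11723 + 44273} = \frac{49158 + \frac{-110 - \frac{1}{12116}}{-4234 + \left(\frac{247}{-263} - \frac{4268}{-10871}\right)}}{11723 + 44273} = \frac{49158 - \frac{1332761}{12116 \left(-4234 + \left(247 \left(- \frac{1}{263}\right) - - \frac{4268}{10871}\right)\right)}}{55996} = \left(49158 - \frac{1332761}{12116 \left(-4234 + \left(- \frac{247}{263} + \frac{4268}{10871}\right)\right)}\right) \frac{1}{55996} = \left(49158 - \frac{1332761}{12116 \left(-4234 - \frac{1562653}{2859073}\right)}\right) \frac{1}{55996} = \left(49158 - \frac{1332761}{12116 \left(- \frac{12106877735}{2859073}\right)}\right) \frac{1}{55996} = \left(49158 - - \frac{3810460990553}{146686930637260}\right) \frac{1}{55996} = \left(49158 + \frac{3810460990553}{146686930637260}\right) \frac{1}{55996} = \frac{7210839946727417633}{146686930637260} \cdot \frac{1}{55996} = \frac{7210839946727417633}{8213881367964010960}$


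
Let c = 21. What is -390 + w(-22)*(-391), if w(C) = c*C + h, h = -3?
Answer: 181425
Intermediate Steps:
w(C) = -3 + 21*C (w(C) = 21*C - 3 = -3 + 21*C)
-390 + w(-22)*(-391) = -390 + (-3 + 21*(-22))*(-391) = -390 + (-3 - 462)*(-391) = -390 - 465*(-391) = -390 + 181815 = 181425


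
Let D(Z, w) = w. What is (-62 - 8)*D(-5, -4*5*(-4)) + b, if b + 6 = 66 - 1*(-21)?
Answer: -5519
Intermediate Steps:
b = 81 (b = -6 + (66 - 1*(-21)) = -6 + (66 + 21) = -6 + 87 = 81)
(-62 - 8)*D(-5, -4*5*(-4)) + b = (-62 - 8)*(-4*5*(-4)) + 81 = -(-1400)*(-4) + 81 = -70*80 + 81 = -5600 + 81 = -5519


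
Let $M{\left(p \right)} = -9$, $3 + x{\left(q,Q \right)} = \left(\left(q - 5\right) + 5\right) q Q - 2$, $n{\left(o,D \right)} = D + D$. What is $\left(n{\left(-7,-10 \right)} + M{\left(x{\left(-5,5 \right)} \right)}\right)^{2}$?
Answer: $841$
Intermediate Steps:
$n{\left(o,D \right)} = 2 D$
$x{\left(q,Q \right)} = -5 + Q q^{2}$ ($x{\left(q,Q \right)} = -3 + \left(\left(\left(q - 5\right) + 5\right) q Q - 2\right) = -3 + \left(\left(\left(-5 + q\right) + 5\right) q Q - 2\right) = -3 + \left(q q Q - 2\right) = -3 + \left(q^{2} Q - 2\right) = -3 + \left(Q q^{2} - 2\right) = -3 + \left(-2 + Q q^{2}\right) = -5 + Q q^{2}$)
$\left(n{\left(-7,-10 \right)} + M{\left(x{\left(-5,5 \right)} \right)}\right)^{2} = \left(2 \left(-10\right) - 9\right)^{2} = \left(-20 - 9\right)^{2} = \left(-29\right)^{2} = 841$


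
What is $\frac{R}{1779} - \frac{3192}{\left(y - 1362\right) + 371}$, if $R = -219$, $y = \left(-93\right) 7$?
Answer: $\frac{886495}{486853} \approx 1.8209$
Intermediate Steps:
$y = -651$
$\frac{R}{1779} - \frac{3192}{\left(y - 1362\right) + 371} = - \frac{219}{1779} - \frac{3192}{\left(-651 - 1362\right) + 371} = \left(-219\right) \frac{1}{1779} - \frac{3192}{-2013 + 371} = - \frac{73}{593} - \frac{3192}{-1642} = - \frac{73}{593} - - \frac{1596}{821} = - \frac{73}{593} + \frac{1596}{821} = \frac{886495}{486853}$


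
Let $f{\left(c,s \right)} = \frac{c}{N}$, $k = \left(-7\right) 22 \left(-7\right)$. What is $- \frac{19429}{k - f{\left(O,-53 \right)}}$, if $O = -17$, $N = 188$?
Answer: $- \frac{3652652}{202681} \approx -18.022$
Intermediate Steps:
$k = 1078$ ($k = \left(-154\right) \left(-7\right) = 1078$)
$f{\left(c,s \right)} = \frac{c}{188}$
$- \frac{19429}{k - f{\left(O,-53 \right)}} = - \frac{19429}{1078 - \frac{1}{188} \left(-17\right)} = - \frac{19429}{1078 - - \frac{17}{188}} = - \frac{19429}{1078 + \frac{17}{188}} = - \frac{19429}{\frac{202681}{188}} = \left(-19429\right) \frac{188}{202681} = - \frac{3652652}{202681}$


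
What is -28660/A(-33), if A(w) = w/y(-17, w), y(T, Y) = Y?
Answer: -28660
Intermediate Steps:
A(w) = 1 (A(w) = w/w = 1)
-28660/A(-33) = -28660/1 = -28660*1 = -28660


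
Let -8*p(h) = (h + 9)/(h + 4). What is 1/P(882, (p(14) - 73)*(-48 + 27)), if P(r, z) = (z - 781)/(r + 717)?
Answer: 5904/2789 ≈ 2.1169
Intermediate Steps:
p(h) = -(9 + h)/(8*(4 + h)) (p(h) = -(h + 9)/(8*(h + 4)) = -(9 + h)/(8*(4 + h)))
P(r, z) = (-781 + z)/(717 + r)
1/P(882, (p(14) - 73)*(-48 + 27)) = 1/((-781 + ((-9 - 1*14)/(8*(4 + 14)) - 73)*(-48 + 27))/(717 + 882)) = 1/((-781 + ((⅛)*(-9 - 14)/18 - 73)*(-21))/1599) = 1/((-781 + ((⅛)*(1/18)*(-23) - 73)*(-21))/1599) = 1/((-781 + (-23/144 - 73)*(-21))/1599) = 1/((-781 - 10535/144*(-21))/1599) = 1/((-781 + 73745/48)/1599) = 1/((1/1599)*(36257/48)) = 1/(2789/5904) = 5904/2789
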